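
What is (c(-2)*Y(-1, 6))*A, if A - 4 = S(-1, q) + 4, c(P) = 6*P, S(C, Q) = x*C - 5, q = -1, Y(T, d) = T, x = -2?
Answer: 60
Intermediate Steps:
S(C, Q) = -5 - 2*C (S(C, Q) = -2*C - 5 = -5 - 2*C)
A = 5 (A = 4 + ((-5 - 2*(-1)) + 4) = 4 + ((-5 + 2) + 4) = 4 + (-3 + 4) = 4 + 1 = 5)
(c(-2)*Y(-1, 6))*A = ((6*(-2))*(-1))*5 = -12*(-1)*5 = 12*5 = 60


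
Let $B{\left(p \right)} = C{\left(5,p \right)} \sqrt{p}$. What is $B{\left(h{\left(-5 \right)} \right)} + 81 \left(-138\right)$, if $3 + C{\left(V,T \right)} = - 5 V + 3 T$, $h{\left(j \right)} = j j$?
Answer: $-10943$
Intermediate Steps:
$h{\left(j \right)} = j^{2}$
$C{\left(V,T \right)} = -3 - 5 V + 3 T$ ($C{\left(V,T \right)} = -3 + \left(- 5 V + 3 T\right) = -3 - 5 V + 3 T$)
$B{\left(p \right)} = \sqrt{p} \left(-28 + 3 p\right)$ ($B{\left(p \right)} = \left(-3 - 25 + 3 p\right) \sqrt{p} = \left(-28 + 3 p\right) \sqrt{p} = \sqrt{p} \left(-28 + 3 p\right)$)
$B{\left(h{\left(-5 \right)} \right)} + 81 \left(-138\right) = \sqrt{\left(-5\right)^{2}} \left(-28 + 3 \left(-5\right)^{2}\right) + 81 \left(-138\right) = \sqrt{25} \left(-28 + 3 \cdot 25\right) - 11178 = 5 \left(-28 + 75\right) - 11178 = 5 \cdot 47 - 11178 = 235 - 11178 = -10943$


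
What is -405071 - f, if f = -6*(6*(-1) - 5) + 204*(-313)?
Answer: -341285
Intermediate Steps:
f = -63786 (f = -6*(-6 - 5) - 63852 = -6*(-11) - 63852 = 66 - 63852 = -63786)
-405071 - f = -405071 - 1*(-63786) = -405071 + 63786 = -341285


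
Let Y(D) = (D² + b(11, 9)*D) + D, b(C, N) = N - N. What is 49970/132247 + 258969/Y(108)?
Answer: 11612040061/518937228 ≈ 22.377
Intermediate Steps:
b(C, N) = 0
Y(D) = D + D² (Y(D) = (D² + 0*D) + D = (D² + 0) + D = D² + D = D + D²)
49970/132247 + 258969/Y(108) = 49970/132247 + 258969/((108*(1 + 108))) = 49970*(1/132247) + 258969/((108*109)) = 49970/132247 + 258969/11772 = 49970/132247 + 258969*(1/11772) = 49970/132247 + 86323/3924 = 11612040061/518937228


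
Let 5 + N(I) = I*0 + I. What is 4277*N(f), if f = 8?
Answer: 12831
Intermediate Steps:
N(I) = -5 + I (N(I) = -5 + (I*0 + I) = -5 + (0 + I) = -5 + I)
4277*N(f) = 4277*(-5 + 8) = 4277*3 = 12831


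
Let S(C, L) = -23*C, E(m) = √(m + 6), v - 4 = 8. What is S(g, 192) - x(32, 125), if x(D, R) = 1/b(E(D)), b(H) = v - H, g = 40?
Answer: -48766/53 - √38/106 ≈ -920.17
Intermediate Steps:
v = 12 (v = 4 + 8 = 12)
E(m) = √(6 + m)
b(H) = 12 - H
x(D, R) = 1/(12 - √(6 + D))
S(g, 192) - x(32, 125) = -23*40 - (-1)/(-12 + √(6 + 32)) = -920 - (-1)/(-12 + √38) = -920 + 1/(-12 + √38)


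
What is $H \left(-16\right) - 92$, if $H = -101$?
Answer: $1524$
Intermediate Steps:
$H \left(-16\right) - 92 = \left(-101\right) \left(-16\right) - 92 = 1616 - 92 = 1524$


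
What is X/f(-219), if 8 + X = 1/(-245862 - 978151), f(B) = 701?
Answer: -9792105/858033113 ≈ -0.011412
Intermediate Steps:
X = -9792105/1224013 (X = -8 + 1/(-245862 - 978151) = -8 + 1/(-1224013) = -8 - 1/1224013 = -9792105/1224013 ≈ -8.0000)
X/f(-219) = -9792105/1224013/701 = -9792105/1224013*1/701 = -9792105/858033113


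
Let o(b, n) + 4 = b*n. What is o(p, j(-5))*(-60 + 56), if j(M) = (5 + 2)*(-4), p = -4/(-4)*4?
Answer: 464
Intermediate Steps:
p = 4 (p = -4*(-¼)*4 = 1*4 = 4)
j(M) = -28 (j(M) = 7*(-4) = -28)
o(b, n) = -4 + b*n
o(p, j(-5))*(-60 + 56) = (-4 + 4*(-28))*(-60 + 56) = (-4 - 112)*(-4) = -116*(-4) = 464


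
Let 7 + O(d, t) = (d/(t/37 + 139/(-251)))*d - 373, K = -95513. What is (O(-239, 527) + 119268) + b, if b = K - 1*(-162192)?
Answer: 24122357705/127134 ≈ 1.8974e+5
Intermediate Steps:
b = 66679 (b = -95513 - 1*(-162192) = -95513 + 162192 = 66679)
O(d, t) = -380 + d**2/(-139/251 + t/37) (O(d, t) = -7 + ((d/(t/37 + 139/(-251)))*d - 373) = -7 + ((d/(t*(1/37) + 139*(-1/251)))*d - 373) = -7 + ((d/(t/37 - 139/251))*d - 373) = -7 + ((d/(-139/251 + t/37))*d - 373) = -7 + (d**2/(-139/251 + t/37) - 373) = -7 + (-373 + d**2/(-139/251 + t/37)) = -380 + d**2/(-139/251 + t/37))
(O(-239, 527) + 119268) + b = ((1954340 - 95380*527 + 9287*(-239)**2)/(-5143 + 251*527) + 119268) + 66679 = ((1954340 - 50265260 + 9287*57121)/(-5143 + 132277) + 119268) + 66679 = ((1954340 - 50265260 + 530482727)/127134 + 119268) + 66679 = ((1/127134)*482171807 + 119268) + 66679 = (482171807/127134 + 119268) + 66679 = 15645189719/127134 + 66679 = 24122357705/127134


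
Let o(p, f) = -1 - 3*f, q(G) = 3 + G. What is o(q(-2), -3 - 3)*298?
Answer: 5066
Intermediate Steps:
o(q(-2), -3 - 3)*298 = (-1 - 3*(-3 - 3))*298 = (-1 - 3*(-6))*298 = (-1 + 18)*298 = 17*298 = 5066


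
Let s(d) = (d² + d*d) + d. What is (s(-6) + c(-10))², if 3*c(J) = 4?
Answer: 40804/9 ≈ 4533.8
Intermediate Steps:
c(J) = 4/3 (c(J) = (⅓)*4 = 4/3)
s(d) = d + 2*d² (s(d) = (d² + d²) + d = 2*d² + d = d + 2*d²)
(s(-6) + c(-10))² = (-6*(1 + 2*(-6)) + 4/3)² = (-6*(1 - 12) + 4/3)² = (-6*(-11) + 4/3)² = (66 + 4/3)² = (202/3)² = 40804/9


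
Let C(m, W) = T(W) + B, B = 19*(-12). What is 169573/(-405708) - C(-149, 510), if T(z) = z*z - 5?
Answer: -105430290409/405708 ≈ -2.5987e+5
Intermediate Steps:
T(z) = -5 + z² (T(z) = z² - 5 = -5 + z²)
B = -228
C(m, W) = -233 + W² (C(m, W) = (-5 + W²) - 228 = -233 + W²)
169573/(-405708) - C(-149, 510) = 169573/(-405708) - (-233 + 510²) = 169573*(-1/405708) - (-233 + 260100) = -169573/405708 - 1*259867 = -169573/405708 - 259867 = -105430290409/405708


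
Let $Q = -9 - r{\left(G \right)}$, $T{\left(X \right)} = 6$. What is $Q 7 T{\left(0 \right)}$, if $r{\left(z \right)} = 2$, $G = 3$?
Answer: $-462$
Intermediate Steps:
$Q = -11$ ($Q = -9 - 2 = -11$)
$Q 7 T{\left(0 \right)} = \left(-11\right) 7 \cdot 6 = \left(-77\right) 6 = -462$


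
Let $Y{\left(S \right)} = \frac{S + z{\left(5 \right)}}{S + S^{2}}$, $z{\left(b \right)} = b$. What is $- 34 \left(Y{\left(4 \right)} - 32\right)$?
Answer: $\frac{10727}{10} \approx 1072.7$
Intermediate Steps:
$Y{\left(S \right)} = \frac{5 + S}{S + S^{2}}$ ($Y{\left(S \right)} = \frac{S + 5}{S + S^{2}} = \frac{5 + S}{S + S^{2}}$)
$- 34 \left(Y{\left(4 \right)} - 32\right) = - 34 \left(\frac{5 + 4}{4 \left(1 + 4\right)} - 32\right) = - 34 \left(\frac{1}{4} \cdot \frac{1}{5} \cdot 9 - 32\right) = - 34 \left(\frac{9}{20} - 32\right) = \left(-34\right) \left(- \frac{631}{20}\right) = \frac{10727}{10}$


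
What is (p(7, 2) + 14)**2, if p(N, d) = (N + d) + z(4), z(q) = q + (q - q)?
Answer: 729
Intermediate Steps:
z(q) = q (z(q) = q + 0 = q)
p(N, d) = 4 + N + d (p(N, d) = (N + d) + 4 = 4 + N + d)
(p(7, 2) + 14)**2 = ((4 + 7 + 2) + 14)**2 = (13 + 14)**2 = 27**2 = 729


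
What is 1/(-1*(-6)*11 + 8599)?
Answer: 1/8665 ≈ 0.00011541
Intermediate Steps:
1/(-1*(-6)*11 + 8599) = 1/(6*11 + 8599) = 1/(66 + 8599) = 1/8665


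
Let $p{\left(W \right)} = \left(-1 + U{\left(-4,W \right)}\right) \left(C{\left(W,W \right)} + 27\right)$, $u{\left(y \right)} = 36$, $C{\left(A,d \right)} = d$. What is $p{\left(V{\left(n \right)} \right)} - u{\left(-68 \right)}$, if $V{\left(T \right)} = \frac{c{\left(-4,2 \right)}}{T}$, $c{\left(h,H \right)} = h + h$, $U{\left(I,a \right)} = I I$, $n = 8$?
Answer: $354$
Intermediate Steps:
$U{\left(I,a \right)} = I^{2}$
$c{\left(h,H \right)} = 2 h$
$V{\left(T \right)} = - \frac{8}{T}$ ($V{\left(T \right)} = \frac{2 \left(-4\right)}{T} = - \frac{8}{T}$)
$p{\left(W \right)} = 405 + 15 W$ ($p{\left(W \right)} = \left(-1 + \left(-4\right)^{2}\right) \left(W + 27\right) = \left(-1 + 16\right) \left(27 + W\right) = 15 \left(27 + W\right) = 405 + 15 W$)
$p{\left(V{\left(n \right)} \right)} - u{\left(-68 \right)} = \left(405 + 15 \left(- \frac{8}{8}\right)\right) - 36 = \left(405 + 15 \left(\left(-8\right) \frac{1}{8}\right)\right) - 36 = \left(405 + 15 \left(-1\right)\right) - 36 = \left(405 - 15\right) - 36 = 390 - 36 = 354$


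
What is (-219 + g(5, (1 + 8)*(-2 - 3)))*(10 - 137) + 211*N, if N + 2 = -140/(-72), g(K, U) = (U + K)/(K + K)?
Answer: 509567/18 ≈ 28309.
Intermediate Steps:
g(K, U) = (K + U)/(2*K) (g(K, U) = (K + U)/((2*K)) = (K + U)*(1/(2*K)) = (K + U)/(2*K))
N = -1/18 (N = -2 - 140/(-72) = -2 - 140*(-1/72) = -2 + 35/18 = -1/18 ≈ -0.055556)
(-219 + g(5, (1 + 8)*(-2 - 3)))*(10 - 137) + 211*N = (-219 + (½)*(5 + (1 + 8)*(-2 - 3))/5)*(10 - 137) + 211*(-1/18) = (-219 + (½)*(⅕)*(5 + 9*(-5)))*(-127) - 211/18 = (-219 + (½)*(⅕)*(5 - 45))*(-127) - 211/18 = (-219 + (½)*(⅕)*(-40))*(-127) - 211/18 = (-219 - 4)*(-127) - 211/18 = -223*(-127) - 211/18 = 28321 - 211/18 = 509567/18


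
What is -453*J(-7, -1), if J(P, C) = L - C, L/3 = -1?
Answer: 906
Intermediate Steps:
L = -3 (L = 3*(-1) = -3)
J(P, C) = -3 - C
-453*J(-7, -1) = -453*(-3 - 1*(-1)) = -453*(-3 + 1) = -453*(-2) = 906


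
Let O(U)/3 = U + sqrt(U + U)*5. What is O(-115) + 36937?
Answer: 36592 + 15*I*sqrt(230) ≈ 36592.0 + 227.49*I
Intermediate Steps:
O(U) = 3*U + 15*sqrt(2)*sqrt(U) (O(U) = 3*(U + sqrt(U + U)*5) = 3*(U + sqrt(2*U)*5) = 3*(U + (sqrt(2)*sqrt(U))*5) = 3*(U + 5*sqrt(2)*sqrt(U)) = 3*U + 15*sqrt(2)*sqrt(U))
O(-115) + 36937 = (3*(-115) + 15*sqrt(2)*sqrt(-115)) + 36937 = (-345 + 15*sqrt(2)*(I*sqrt(115))) + 36937 = (-345 + 15*I*sqrt(230)) + 36937 = 36592 + 15*I*sqrt(230)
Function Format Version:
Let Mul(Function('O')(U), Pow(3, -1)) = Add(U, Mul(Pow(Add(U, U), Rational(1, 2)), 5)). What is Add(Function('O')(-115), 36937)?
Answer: Add(36592, Mul(15, I, Pow(230, Rational(1, 2)))) ≈ Add(36592., Mul(227.49, I))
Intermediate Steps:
Function('O')(U) = Add(Mul(3, U), Mul(15, Pow(2, Rational(1, 2)), Pow(U, Rational(1, 2)))) (Function('O')(U) = Mul(3, Add(U, Mul(Pow(Add(U, U), Rational(1, 2)), 5))) = Mul(3, Add(U, Mul(Pow(Mul(2, U), Rational(1, 2)), 5))) = Mul(3, Add(U, Mul(Mul(Pow(2, Rational(1, 2)), Pow(U, Rational(1, 2))), 5))) = Mul(3, Add(U, Mul(5, Pow(2, Rational(1, 2)), Pow(U, Rational(1, 2))))) = Add(Mul(3, U), Mul(15, Pow(2, Rational(1, 2)), Pow(U, Rational(1, 2)))))
Add(Function('O')(-115), 36937) = Add(Add(Mul(3, -115), Mul(15, Pow(2, Rational(1, 2)), Pow(-115, Rational(1, 2)))), 36937) = Add(Add(-345, Mul(15, Pow(2, Rational(1, 2)), Mul(I, Pow(115, Rational(1, 2))))), 36937) = Add(Add(-345, Mul(15, I, Pow(230, Rational(1, 2)))), 36937) = Add(36592, Mul(15, I, Pow(230, Rational(1, 2))))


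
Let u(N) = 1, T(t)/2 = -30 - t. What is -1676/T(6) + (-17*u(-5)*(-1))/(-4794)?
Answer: 9845/423 ≈ 23.274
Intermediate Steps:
T(t) = -60 - 2*t (T(t) = 2*(-30 - t) = -60 - 2*t)
-1676/T(6) + (-17*u(-5)*(-1))/(-4794) = -1676/(-60 - 2*6) + (-17*1*(-1))/(-4794) = -1676/(-60 - 12) - 17*(-1)*(-1/4794) = -1676/(-72) + 17*(-1/4794) = -1676*(-1/72) - 1/282 = 419/18 - 1/282 = 9845/423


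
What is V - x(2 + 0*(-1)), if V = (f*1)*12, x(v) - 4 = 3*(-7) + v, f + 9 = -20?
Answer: -333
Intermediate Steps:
f = -29 (f = -9 - 20 = -29)
x(v) = -17 + v (x(v) = 4 + (3*(-7) + v) = 4 + (-21 + v) = -17 + v)
V = -348 (V = -29*1*12 = -29*12 = -348)
V - x(2 + 0*(-1)) = -348 - (-17 + (2 + 0*(-1))) = -348 - (-17 + (2 + 0)) = -348 - (-17 + 2) = -348 - 1*(-15) = -348 + 15 = -333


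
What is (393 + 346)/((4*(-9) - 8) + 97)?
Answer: 739/53 ≈ 13.943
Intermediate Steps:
(393 + 346)/((4*(-9) - 8) + 97) = 739/((-36 - 8) + 97) = 739/(-44 + 97) = 739/53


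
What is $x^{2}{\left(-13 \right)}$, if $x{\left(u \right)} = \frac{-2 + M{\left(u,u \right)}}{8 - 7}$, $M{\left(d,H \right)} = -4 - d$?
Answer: $49$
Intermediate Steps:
$x{\left(u \right)} = -6 - u$ ($x{\left(u \right)} = \frac{-2 - \left(4 + u\right)}{8 - 7} = \frac{-6 - u}{1} = \left(-6 - u\right) 1 = -6 - u$)
$x^{2}{\left(-13 \right)} = \left(-6 - -13\right)^{2} = \left(-6 + 13\right)^{2} = 7^{2} = 49$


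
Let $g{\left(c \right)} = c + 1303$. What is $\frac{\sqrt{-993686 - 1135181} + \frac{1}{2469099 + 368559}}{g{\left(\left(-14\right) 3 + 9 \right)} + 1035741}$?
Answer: $\frac{1}{2942682560238} + \frac{i \sqrt{2128867}}{1037011} \approx 3.3983 \cdot 10^{-13} + 0.001407 i$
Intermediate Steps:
$g{\left(c \right)} = 1303 + c$
$\frac{\sqrt{-993686 - 1135181} + \frac{1}{2469099 + 368559}}{g{\left(\left(-14\right) 3 + 9 \right)} + 1035741} = \frac{\sqrt{-993686 - 1135181} + \frac{1}{2469099 + 368559}}{\left(1303 + \left(\left(-14\right) 3 + 9\right)\right) + 1035741} = \frac{\sqrt{-2128867} + \frac{1}{2837658}}{\left(1303 + \left(-42 + 9\right)\right) + 1035741} = \frac{i \sqrt{2128867} + \frac{1}{2837658}}{\left(1303 - 33\right) + 1035741} = \frac{\frac{1}{2837658} + i \sqrt{2128867}}{1270 + 1035741} = \frac{\frac{1}{2837658} + i \sqrt{2128867}}{1037011} = \left(\frac{1}{2837658} + i \sqrt{2128867}\right) \frac{1}{1037011} = \frac{1}{2942682560238} + \frac{i \sqrt{2128867}}{1037011}$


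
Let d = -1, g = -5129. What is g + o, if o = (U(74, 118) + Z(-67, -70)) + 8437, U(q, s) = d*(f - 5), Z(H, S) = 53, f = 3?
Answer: 3363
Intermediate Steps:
U(q, s) = 2 (U(q, s) = -(3 - 5) = -1*(-2) = 2)
o = 8492 (o = (2 + 53) + 8437 = 55 + 8437 = 8492)
g + o = -5129 + 8492 = 3363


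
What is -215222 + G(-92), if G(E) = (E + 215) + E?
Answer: -215191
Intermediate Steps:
G(E) = 215 + 2*E (G(E) = (215 + E) + E = 215 + 2*E)
-215222 + G(-92) = -215222 + (215 + 2*(-92)) = -215222 + (215 - 184) = -215222 + 31 = -215191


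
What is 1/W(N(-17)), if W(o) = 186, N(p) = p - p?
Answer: 1/186 ≈ 0.0053763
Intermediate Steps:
N(p) = 0
1/W(N(-17)) = 1/186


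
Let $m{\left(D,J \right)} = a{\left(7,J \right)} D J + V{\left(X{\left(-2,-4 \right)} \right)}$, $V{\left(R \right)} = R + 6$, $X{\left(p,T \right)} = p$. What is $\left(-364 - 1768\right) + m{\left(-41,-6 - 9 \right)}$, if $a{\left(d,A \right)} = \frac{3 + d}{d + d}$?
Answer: $- \frac{11821}{7} \approx -1688.7$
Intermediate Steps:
$a{\left(d,A \right)} = \frac{3 + d}{2 d}$
$V{\left(R \right)} = 6 + R$
$m{\left(D,J \right)} = 4 + \frac{5 D J}{7}$ ($m{\left(D,J \right)} = \frac{3 + 7}{2 \cdot 7} D J + \left(6 - 2\right) = \frac{1}{2} \cdot \frac{1}{7} \cdot 10 D J + 4 = \frac{5 D}{7} J + 4 = \frac{5 D J}{7} + 4 = 4 + \frac{5 D J}{7}$)
$\left(-364 - 1768\right) + m{\left(-41,-6 - 9 \right)} = \left(-364 - 1768\right) + \left(4 + \frac{5}{7} \left(-41\right) \left(-6 - 9\right)\right) = -2132 + \left(4 + \frac{5}{7} \left(-41\right) \left(-6 - 9\right)\right) = -2132 + \left(4 + \frac{5}{7} \left(-41\right) \left(-15\right)\right) = -2132 + \left(4 + \frac{3075}{7}\right) = -2132 + \frac{3103}{7} = - \frac{11821}{7}$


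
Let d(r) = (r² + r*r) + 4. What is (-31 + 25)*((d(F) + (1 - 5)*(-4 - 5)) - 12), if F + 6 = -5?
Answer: -1620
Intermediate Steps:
F = -11 (F = -6 - 5 = -11)
d(r) = 4 + 2*r² (d(r) = (r² + r²) + 4 = 2*r² + 4 = 4 + 2*r²)
(-31 + 25)*((d(F) + (1 - 5)*(-4 - 5)) - 12) = (-31 + 25)*(((4 + 2*(-11)²) + (1 - 5)*(-4 - 5)) - 12) = -6*(((4 + 2*121) - 4*(-9)) - 12) = -6*(((4 + 242) + 36) - 12) = -6*((246 + 36) - 12) = -6*(282 - 12) = -6*270 = -1620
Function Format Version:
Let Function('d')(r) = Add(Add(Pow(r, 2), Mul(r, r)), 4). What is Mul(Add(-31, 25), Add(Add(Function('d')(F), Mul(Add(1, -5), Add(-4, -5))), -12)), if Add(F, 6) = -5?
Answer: -1620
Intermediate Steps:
F = -11 (F = Add(-6, -5) = -11)
Function('d')(r) = Add(4, Mul(2, Pow(r, 2))) (Function('d')(r) = Add(Add(Pow(r, 2), Pow(r, 2)), 4) = Add(Mul(2, Pow(r, 2)), 4) = Add(4, Mul(2, Pow(r, 2))))
Mul(Add(-31, 25), Add(Add(Function('d')(F), Mul(Add(1, -5), Add(-4, -5))), -12)) = Mul(Add(-31, 25), Add(Add(Add(4, Mul(2, Pow(-11, 2))), Mul(Add(1, -5), Add(-4, -5))), -12)) = Mul(-6, Add(Add(Add(4, Mul(2, 121)), Mul(-4, -9)), -12)) = Mul(-6, Add(Add(Add(4, 242), 36), -12)) = Mul(-6, Add(Add(246, 36), -12)) = Mul(-6, Add(282, -12)) = Mul(-6, 270) = -1620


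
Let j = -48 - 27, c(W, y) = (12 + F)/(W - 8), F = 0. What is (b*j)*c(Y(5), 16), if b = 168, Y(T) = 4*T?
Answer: -12600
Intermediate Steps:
c(W, y) = 12/(-8 + W) (c(W, y) = (12 + 0)/(W - 8) = 12/(-8 + W))
j = -75
(b*j)*c(Y(5), 16) = (168*(-75))*(12/(-8 + 4*5)) = -151200/(-8 + 20) = -151200/12 = -12600*1 = -12600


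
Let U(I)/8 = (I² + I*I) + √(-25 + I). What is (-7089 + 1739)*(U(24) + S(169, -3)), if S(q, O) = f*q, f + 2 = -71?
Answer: 16697350 - 42800*I ≈ 1.6697e+7 - 42800.0*I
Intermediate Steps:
f = -73 (f = -2 - 71 = -73)
S(q, O) = -73*q
U(I) = 8*√(-25 + I) + 16*I² (U(I) = 8*((I² + I*I) + √(-25 + I)) = 8*((I² + I²) + √(-25 + I)) = 8*(2*I² + √(-25 + I)) = 8*(√(-25 + I) + 2*I²) = 8*√(-25 + I) + 16*I²)
(-7089 + 1739)*(U(24) + S(169, -3)) = (-7089 + 1739)*((8*√(-25 + 24) + 16*24²) - 73*169) = -5350*((8*√(-1) + 16*576) - 12337) = -5350*((8*I + 9216) - 12337) = -5350*((9216 + 8*I) - 12337) = -5350*(-3121 + 8*I) = 16697350 - 42800*I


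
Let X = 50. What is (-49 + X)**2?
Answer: 1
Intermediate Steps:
(-49 + X)**2 = (-49 + 50)**2 = 1**2 = 1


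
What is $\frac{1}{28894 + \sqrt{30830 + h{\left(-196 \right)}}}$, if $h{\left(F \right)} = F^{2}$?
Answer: $\frac{14447}{417396995} - \frac{3 \sqrt{7694}}{834793990} \approx 3.4297 \cdot 10^{-5}$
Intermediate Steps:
$\frac{1}{28894 + \sqrt{30830 + h{\left(-196 \right)}}} = \frac{1}{28894 + \sqrt{30830 + \left(-196\right)^{2}}} = \frac{1}{28894 + \sqrt{30830 + 38416}} = \frac{1}{28894 + \sqrt{69246}} = \frac{1}{28894 + 3 \sqrt{7694}}$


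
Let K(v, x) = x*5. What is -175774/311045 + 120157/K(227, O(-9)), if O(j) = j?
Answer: -7476428779/2799405 ≈ -2670.7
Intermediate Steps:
K(v, x) = 5*x
-175774/311045 + 120157/K(227, O(-9)) = -175774/311045 + 120157/((5*(-9))) = -175774*1/311045 + 120157/(-45) = -175774/311045 + 120157*(-1/45) = -175774/311045 - 120157/45 = -7476428779/2799405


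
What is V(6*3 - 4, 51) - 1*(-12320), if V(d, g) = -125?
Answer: 12195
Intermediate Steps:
V(6*3 - 4, 51) - 1*(-12320) = -125 - 1*(-12320) = -125 + 12320 = 12195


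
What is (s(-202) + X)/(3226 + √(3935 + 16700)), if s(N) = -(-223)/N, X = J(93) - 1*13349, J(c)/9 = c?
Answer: -1359031537/349676847 + 842549*√20635/699353694 ≈ -3.7135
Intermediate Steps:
J(c) = 9*c
X = -12512 (X = 9*93 - 1*13349 = 837 - 13349 = -12512)
s(N) = 223/N
(s(-202) + X)/(3226 + √(3935 + 16700)) = (223/(-202) - 12512)/(3226 + √(3935 + 16700)) = (223*(-1/202) - 12512)/(3226 + √20635) = (-223/202 - 12512)/(3226 + √20635) = -2527647/(202*(3226 + √20635))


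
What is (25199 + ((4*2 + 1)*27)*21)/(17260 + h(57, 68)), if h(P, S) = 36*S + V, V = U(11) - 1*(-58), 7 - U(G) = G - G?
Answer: 30302/19773 ≈ 1.5325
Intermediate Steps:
U(G) = 7 (U(G) = 7 - (G - G) = 7 - 1*0 = 7 + 0 = 7)
V = 65 (V = 7 - 1*(-58) = 7 + 58 = 65)
h(P, S) = 65 + 36*S (h(P, S) = 36*S + 65 = 65 + 36*S)
(25199 + ((4*2 + 1)*27)*21)/(17260 + h(57, 68)) = (25199 + ((4*2 + 1)*27)*21)/(17260 + (65 + 36*68)) = (25199 + ((8 + 1)*27)*21)/(17260 + (65 + 2448)) = (25199 + (9*27)*21)/(17260 + 2513) = (25199 + 243*21)/19773 = (25199 + 5103)*(1/19773) = 30302*(1/19773) = 30302/19773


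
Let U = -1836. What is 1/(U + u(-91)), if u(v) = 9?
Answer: -1/1827 ≈ -0.00054735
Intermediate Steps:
1/(U + u(-91)) = 1/(-1836 + 9) = 1/(-1827) = -1/1827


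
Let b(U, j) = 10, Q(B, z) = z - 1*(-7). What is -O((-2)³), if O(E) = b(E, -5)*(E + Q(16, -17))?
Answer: 180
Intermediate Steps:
Q(B, z) = 7 + z (Q(B, z) = z + 7 = 7 + z)
O(E) = -100 + 10*E (O(E) = 10*(E + (7 - 17)) = 10*(E - 10) = 10*(-10 + E) = -100 + 10*E)
-O((-2)³) = -(-100 + 10*(-2)³) = -(-100 + 10*(-8)) = -(-100 - 80) = -1*(-180) = 180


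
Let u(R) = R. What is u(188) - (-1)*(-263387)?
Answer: -263199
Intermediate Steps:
u(188) - (-1)*(-263387) = 188 - (-1)*(-263387) = 188 - 1*263387 = 188 - 263387 = -263199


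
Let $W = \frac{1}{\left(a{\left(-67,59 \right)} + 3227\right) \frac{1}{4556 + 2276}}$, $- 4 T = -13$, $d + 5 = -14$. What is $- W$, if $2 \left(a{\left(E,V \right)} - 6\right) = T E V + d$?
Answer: $\frac{54656}{25601} \approx 2.1349$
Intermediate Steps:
$d = -19$ ($d = -5 - 14 = -19$)
$T = \frac{13}{4}$ ($T = \left(- \frac{1}{4}\right) \left(-13\right) = \frac{13}{4} \approx 3.25$)
$a{\left(E,V \right)} = - \frac{7}{2} + \frac{13 E V}{8}$ ($a{\left(E,V \right)} = 6 + \frac{\frac{13 E}{4} V - 19}{2} = 6 + \frac{\frac{13 E V}{4} - 19}{2} = 6 + \frac{-19 + \frac{13 E V}{4}}{2} = 6 + \left(- \frac{19}{2} + \frac{13 E V}{8}\right) = - \frac{7}{2} + \frac{13 E V}{8}$)
$W = - \frac{54656}{25601}$ ($W = \frac{1}{\left(\left(- \frac{7}{2} + \frac{13}{8} \left(-67\right) 59\right) + 3227\right) \frac{1}{4556 + 2276}} = \frac{1}{\left(\left(- \frac{7}{2} - \frac{51389}{8}\right) + 3227\right) \frac{1}{6832}} = \frac{1}{\left(- \frac{51417}{8} + 3227\right) \frac{1}{6832}} = \frac{1}{\left(- \frac{25601}{8}\right) \frac{1}{6832}} = \frac{1}{- \frac{25601}{54656}} = - \frac{54656}{25601} \approx -2.1349$)
$- W = \left(-1\right) \left(- \frac{54656}{25601}\right) = \frac{54656}{25601}$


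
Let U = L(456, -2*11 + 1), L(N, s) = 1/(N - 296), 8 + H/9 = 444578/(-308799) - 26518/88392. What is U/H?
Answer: -126367413/1772325067480 ≈ -7.1300e-5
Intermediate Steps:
H = -44308126687/505469652 (H = -72 + 9*(444578/(-308799) - 26518/88392) = -72 + 9*(444578*(-1/308799) - 26518*1/88392) = -72 + 9*(-444578/308799 - 13259/44196) = -72 + 9*(-7914311743/4549226868) = -72 - 7914311743/505469652 = -44308126687/505469652 ≈ -87.657)
L(N, s) = 1/(-296 + N)
U = 1/160 (U = 1/(-296 + 456) = 1/160 ≈ 0.0062500)
U/H = 1/(160*(-44308126687/505469652)) = (1/160)*(-505469652/44308126687) = -126367413/1772325067480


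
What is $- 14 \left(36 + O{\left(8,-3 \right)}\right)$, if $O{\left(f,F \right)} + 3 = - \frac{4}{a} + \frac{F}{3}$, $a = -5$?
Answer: $- \frac{2296}{5} \approx -459.2$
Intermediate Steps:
$O{\left(f,F \right)} = - \frac{11}{5} + \frac{F}{3}$ ($O{\left(f,F \right)} = -3 + \left(- \frac{4}{-5} + \frac{F}{3}\right) = -3 + \left(\left(-4\right) \left(- \frac{1}{5}\right) + F \frac{1}{3}\right) = -3 + \left(\frac{4}{5} + \frac{F}{3}\right) = - \frac{11}{5} + \frac{F}{3}$)
$- 14 \left(36 + O{\left(8,-3 \right)}\right) = - 14 \left(36 + \left(- \frac{11}{5} + \frac{1}{3} \left(-3\right)\right)\right) = - 14 \left(36 - \frac{16}{5}\right) = \left(-14\right) \frac{164}{5} = - \frac{2296}{5}$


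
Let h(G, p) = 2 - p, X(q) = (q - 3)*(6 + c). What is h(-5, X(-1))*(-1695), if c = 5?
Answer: -77970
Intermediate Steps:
X(q) = -33 + 11*q (X(q) = (q - 3)*(6 + 5) = (-3 + q)*11 = -33 + 11*q)
h(-5, X(-1))*(-1695) = (2 - (-33 + 11*(-1)))*(-1695) = (2 - (-33 - 11))*(-1695) = (2 - 1*(-44))*(-1695) = (2 + 44)*(-1695) = 46*(-1695) = -77970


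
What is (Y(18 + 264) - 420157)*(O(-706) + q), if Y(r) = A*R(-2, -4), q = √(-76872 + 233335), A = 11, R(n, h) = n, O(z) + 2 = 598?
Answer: -250426684 - 420179*√156463 ≈ -4.1663e+8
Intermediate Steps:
O(z) = 596 (O(z) = -2 + 598 = 596)
q = √156463 ≈ 395.55
Y(r) = -22 (Y(r) = 11*(-2) = -22)
(Y(18 + 264) - 420157)*(O(-706) + q) = (-22 - 420157)*(596 + √156463) = -420179*(596 + √156463) = -250426684 - 420179*√156463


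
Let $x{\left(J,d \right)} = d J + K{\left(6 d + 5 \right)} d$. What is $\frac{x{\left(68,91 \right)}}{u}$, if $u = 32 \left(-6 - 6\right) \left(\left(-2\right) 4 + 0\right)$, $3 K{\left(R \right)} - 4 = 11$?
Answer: $\frac{6643}{3072} \approx 2.1624$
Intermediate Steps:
$K{\left(R \right)} = 5$ ($K{\left(R \right)} = \frac{4}{3} + \frac{1}{3} \cdot 11 = \frac{4}{3} + \frac{11}{3} = 5$)
$x{\left(J,d \right)} = 5 d + J d$ ($x{\left(J,d \right)} = d J + 5 d = J d + 5 d = 5 d + J d$)
$u = 3072$ ($u = 32 \left(- 12 \left(-8 + 0\right)\right) = 32 \left(\left(-12\right) \left(-8\right)\right) = 32 \cdot 96 = 3072$)
$\frac{x{\left(68,91 \right)}}{u} = \frac{91 \left(5 + 68\right)}{3072} = 91 \cdot 73 \cdot \frac{1}{3072} = 6643 \cdot \frac{1}{3072} = \frac{6643}{3072}$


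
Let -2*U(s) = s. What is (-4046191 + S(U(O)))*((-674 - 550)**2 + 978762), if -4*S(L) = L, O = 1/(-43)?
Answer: -1723812251061645/172 ≈ -1.0022e+13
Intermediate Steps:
O = -1/43 ≈ -0.023256
U(s) = -s/2
S(L) = -L/4
(-4046191 + S(U(O)))*((-674 - 550)**2 + 978762) = (-4046191 - (-1)*(-1)/(8*43))*((-674 - 550)**2 + 978762) = (-4046191 - 1/4*1/86)*((-1224)**2 + 978762) = (-4046191 - 1/344)*(1498176 + 978762) = -1391889705/344*2476938 = -1723812251061645/172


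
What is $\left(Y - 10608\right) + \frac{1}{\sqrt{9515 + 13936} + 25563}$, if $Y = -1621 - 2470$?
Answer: $- \frac{3201655415173}{217814506} - \frac{\sqrt{23451}}{653443518} \approx -14699.0$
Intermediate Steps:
$Y = -4091$
$\left(Y - 10608\right) + \frac{1}{\sqrt{9515 + 13936} + 25563} = \left(-4091 - 10608\right) + \frac{1}{\sqrt{9515 + 13936} + 25563} = -14699 + \frac{1}{\sqrt{23451} + 25563} = -14699 + \frac{1}{25563 + \sqrt{23451}}$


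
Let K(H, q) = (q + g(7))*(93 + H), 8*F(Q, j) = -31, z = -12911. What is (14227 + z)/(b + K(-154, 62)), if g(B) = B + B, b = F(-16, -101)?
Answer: -10528/37119 ≈ -0.28363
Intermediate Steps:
F(Q, j) = -31/8 (F(Q, j) = (1/8)*(-31) = -31/8)
b = -31/8 ≈ -3.8750
g(B) = 2*B
K(H, q) = (14 + q)*(93 + H) (K(H, q) = (q + 2*7)*(93 + H) = (q + 14)*(93 + H) = (14 + q)*(93 + H))
(14227 + z)/(b + K(-154, 62)) = (14227 - 12911)/(-31/8 + (1302 + 14*(-154) + 93*62 - 154*62)) = 1316/(-31/8 + (1302 - 2156 + 5766 - 9548)) = 1316/(-31/8 - 4636) = 1316/(-37119/8) = 1316*(-8/37119) = -10528/37119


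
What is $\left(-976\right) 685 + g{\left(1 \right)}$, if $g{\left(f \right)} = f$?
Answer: $-668559$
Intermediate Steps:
$\left(-976\right) 685 + g{\left(1 \right)} = \left(-976\right) 685 + 1 = -668560 + 1 = -668559$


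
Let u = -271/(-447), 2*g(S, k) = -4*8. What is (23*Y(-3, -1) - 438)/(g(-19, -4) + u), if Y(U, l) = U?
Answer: 226629/6881 ≈ 32.935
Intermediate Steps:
g(S, k) = -16 (g(S, k) = (-4*8)/2 = (½)*(-32) = -16)
u = 271/447 (u = -271*(-1/447) = 271/447 ≈ 0.60626)
(23*Y(-3, -1) - 438)/(g(-19, -4) + u) = (23*(-3) - 438)/(-16 + 271/447) = (-69 - 438)/(-6881/447) = -507*(-447/6881) = 226629/6881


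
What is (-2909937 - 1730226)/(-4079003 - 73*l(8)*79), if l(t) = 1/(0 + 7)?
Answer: 10827047/9519596 ≈ 1.1373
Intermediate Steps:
l(t) = ⅐ (l(t) = 1/7 = ⅐)
(-2909937 - 1730226)/(-4079003 - 73*l(8)*79) = (-2909937 - 1730226)/(-4079003 - 73*⅐*79) = -4640163/(-4079003 - 73/7*79) = -4640163/(-4079003 - 5767/7) = -4640163/(-28558788/7) = -4640163*(-7/28558788) = 10827047/9519596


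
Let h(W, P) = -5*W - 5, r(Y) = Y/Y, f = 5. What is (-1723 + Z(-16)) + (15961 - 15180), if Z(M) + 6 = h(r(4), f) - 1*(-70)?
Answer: -888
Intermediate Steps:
r(Y) = 1
h(W, P) = -5 - 5*W
Z(M) = 54 (Z(M) = -6 + ((-5 - 5*1) - 1*(-70)) = -6 + ((-5 - 5) + 70) = -6 + (-10 + 70) = -6 + 60 = 54)
(-1723 + Z(-16)) + (15961 - 15180) = (-1723 + 54) + (15961 - 15180) = -1669 + 781 = -888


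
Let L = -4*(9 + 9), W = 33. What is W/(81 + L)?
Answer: 11/3 ≈ 3.6667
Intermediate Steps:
L = -72 (L = -4*18 = -72)
W/(81 + L) = 33/(81 - 72) = 33/9 = (⅑)*33 = 11/3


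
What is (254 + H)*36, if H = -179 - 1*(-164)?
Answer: 8604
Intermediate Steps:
H = -15 (H = -179 + 164 = -15)
(254 + H)*36 = (254 - 15)*36 = 239*36 = 8604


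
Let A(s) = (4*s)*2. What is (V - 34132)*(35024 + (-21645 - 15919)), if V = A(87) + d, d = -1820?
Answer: 89550240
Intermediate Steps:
A(s) = 8*s
V = -1124 (V = 8*87 - 1820 = 696 - 1820 = -1124)
(V - 34132)*(35024 + (-21645 - 15919)) = (-1124 - 34132)*(35024 + (-21645 - 15919)) = -35256*(35024 - 37564) = -35256*(-2540) = 89550240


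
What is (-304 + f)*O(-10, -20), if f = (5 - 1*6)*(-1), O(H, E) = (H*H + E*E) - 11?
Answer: -148167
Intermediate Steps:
O(H, E) = -11 + E² + H² (O(H, E) = (H² + E²) - 11 = (E² + H²) - 11 = -11 + E² + H²)
f = 1 (f = (5 - 6)*(-1) = -1*(-1) = 1)
(-304 + f)*O(-10, -20) = (-304 + 1)*(-11 + (-20)² + (-10)²) = -303*(-11 + 400 + 100) = -303*489 = -148167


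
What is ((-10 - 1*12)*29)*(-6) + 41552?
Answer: 45380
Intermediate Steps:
((-10 - 1*12)*29)*(-6) + 41552 = ((-10 - 12)*29)*(-6) + 41552 = -22*29*(-6) + 41552 = -638*(-6) + 41552 = 3828 + 41552 = 45380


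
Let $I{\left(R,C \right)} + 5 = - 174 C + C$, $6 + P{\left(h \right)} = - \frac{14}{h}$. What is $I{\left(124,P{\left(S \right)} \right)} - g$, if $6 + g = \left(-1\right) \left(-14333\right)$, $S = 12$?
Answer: $- \frac{78553}{6} \approx -13092.0$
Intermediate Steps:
$P{\left(h \right)} = -6 - \frac{14}{h}$
$I{\left(R,C \right)} = -5 - 173 C$ ($I{\left(R,C \right)} = -5 + \left(- 174 C + C\right) = -5 - 173 C$)
$g = 14327$ ($g = -6 - -14333 = -6 + 14333 = 14327$)
$I{\left(124,P{\left(S \right)} \right)} - g = \left(-5 - 173 \left(-6 - \frac{14}{12}\right)\right) - 14327 = \left(-5 - 173 \left(-6 - \frac{7}{6}\right)\right) - 14327 = \left(-5 - - \frac{7439}{6}\right) - 14327 = \left(-5 + \frac{7439}{6}\right) - 14327 = \frac{7409}{6} - 14327 = - \frac{78553}{6}$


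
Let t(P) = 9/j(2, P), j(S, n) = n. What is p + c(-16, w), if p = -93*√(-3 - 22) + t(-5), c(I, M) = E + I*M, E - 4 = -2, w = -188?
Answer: 15041/5 - 465*I ≈ 3008.2 - 465.0*I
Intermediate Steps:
E = 2 (E = 4 - 2 = 2)
t(P) = 9/P
c(I, M) = 2 + I*M
p = -9/5 - 465*I (p = -93*√(-3 - 22) + 9/(-5) = -465*I + 9*(-⅕) = -465*I - 9/5 = -9/5 - 465*I ≈ -1.8 - 465.0*I)
p + c(-16, w) = (-9/5 - 465*I) + (2 - 16*(-188)) = (-9/5 - 465*I) + (2 + 3008) = (-9/5 - 465*I) + 3010 = 15041/5 - 465*I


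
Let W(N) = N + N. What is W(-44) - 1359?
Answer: -1447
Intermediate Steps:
W(N) = 2*N
W(-44) - 1359 = 2*(-44) - 1359 = -88 - 1359 = -1447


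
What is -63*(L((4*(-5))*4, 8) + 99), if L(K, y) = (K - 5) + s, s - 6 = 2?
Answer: -1386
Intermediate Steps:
s = 8 (s = 6 + 2 = 8)
L(K, y) = 3 + K (L(K, y) = (K - 5) + 8 = (-5 + K) + 8 = 3 + K)
-63*(L((4*(-5))*4, 8) + 99) = -63*((3 + (4*(-5))*4) + 99) = -63*((3 - 20*4) + 99) = -63*((3 - 80) + 99) = -63*(-77 + 99) = -63*22 = -1386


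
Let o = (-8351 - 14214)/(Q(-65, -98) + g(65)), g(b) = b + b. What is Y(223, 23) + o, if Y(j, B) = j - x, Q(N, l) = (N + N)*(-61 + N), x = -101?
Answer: 1065335/3302 ≈ 322.63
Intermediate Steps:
Q(N, l) = 2*N*(-61 + N) (Q(N, l) = (2*N)*(-61 + N) = 2*N*(-61 + N))
Y(j, B) = 101 + j (Y(j, B) = j - 1*(-101) = j + 101 = 101 + j)
g(b) = 2*b
o = -4513/3302 (o = (-8351 - 14214)/(2*(-65)*(-61 - 65) + 2*65) = -22565/(2*(-65)*(-126) + 130) = -22565/(16380 + 130) = -22565/16510 = -22565*1/16510 = -4513/3302 ≈ -1.3667)
Y(223, 23) + o = (101 + 223) - 4513/3302 = 324 - 4513/3302 = 1065335/3302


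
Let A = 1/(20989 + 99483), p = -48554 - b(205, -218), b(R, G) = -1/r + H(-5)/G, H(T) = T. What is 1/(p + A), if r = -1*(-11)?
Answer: -13131448/637583433495 ≈ -2.0596e-5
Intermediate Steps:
r = 11
b(R, G) = -1/11 - 5/G
p = -116432329/2398 (p = -48554 - (-55 - 1*(-218))/(11*(-218)) = -48554 - (-1)*(-55 + 218)/(11*218) = -48554 - (-1)*163/(11*218) = -48554 - 1*(-163/2398) = -48554 + 163/2398 = -116432329/2398 ≈ -48554.)
A = 1/120472 ≈ 8.3007e-6
1/(p + A) = 1/(-116432329/2398 + 1/120472) = 1/(-637583433495/13131448) = -13131448/637583433495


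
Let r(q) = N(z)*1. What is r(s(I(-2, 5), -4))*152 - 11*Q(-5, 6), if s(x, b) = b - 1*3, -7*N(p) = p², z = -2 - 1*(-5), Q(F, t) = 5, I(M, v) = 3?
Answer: -1753/7 ≈ -250.43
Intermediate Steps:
z = 3 (z = -2 + 5 = 3)
N(p) = -p²/7
s(x, b) = -3 + b (s(x, b) = b - 3 = -3 + b)
r(q) = -9/7 (r(q) = -⅐*3²*1 = -⅐*9*1 = -9/7*1 = -9/7)
r(s(I(-2, 5), -4))*152 - 11*Q(-5, 6) = -9/7*152 - 11*5 = -1368/7 - 55 = -1753/7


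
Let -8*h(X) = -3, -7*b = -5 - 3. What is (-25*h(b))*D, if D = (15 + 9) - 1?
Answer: -1725/8 ≈ -215.63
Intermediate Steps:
D = 23 (D = 24 - 1 = 23)
b = 8/7 (b = -(-5 - 3)/7 = -1/7*(-8) = 8/7 ≈ 1.1429)
h(X) = 3/8 (h(X) = -1/8*(-3) = 3/8)
(-25*h(b))*D = -25*3/8*23 = -75/8*23 = -1725/8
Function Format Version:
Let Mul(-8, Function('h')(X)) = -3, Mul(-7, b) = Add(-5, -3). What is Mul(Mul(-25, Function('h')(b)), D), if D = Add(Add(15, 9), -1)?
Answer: Rational(-1725, 8) ≈ -215.63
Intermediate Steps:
D = 23 (D = Add(24, -1) = 23)
b = Rational(8, 7) (b = Mul(Rational(-1, 7), Add(-5, -3)) = Mul(Rational(-1, 7), -8) = Rational(8, 7) ≈ 1.1429)
Function('h')(X) = Rational(3, 8) (Function('h')(X) = Mul(Rational(-1, 8), -3) = Rational(3, 8))
Mul(Mul(-25, Function('h')(b)), D) = Mul(Mul(-25, Rational(3, 8)), 23) = Mul(Rational(-75, 8), 23) = Rational(-1725, 8)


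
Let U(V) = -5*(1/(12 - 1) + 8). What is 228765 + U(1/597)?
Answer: 2515970/11 ≈ 2.2872e+5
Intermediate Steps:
U(V) = -445/11 (U(V) = -5*(1/11 + 8) = -5*89/11 = -445/11)
228765 + U(1/597) = 228765 - 445/11 = 2515970/11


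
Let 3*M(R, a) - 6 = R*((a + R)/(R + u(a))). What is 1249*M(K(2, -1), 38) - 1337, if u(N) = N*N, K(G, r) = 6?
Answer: 896681/725 ≈ 1236.8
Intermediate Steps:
u(N) = N**2
M(R, a) = 2 + R*(R + a)/(3*(R + a**2)) (M(R, a) = 2 + (R*((a + R)/(R + a**2)))/3 = 2 + (R*((R + a)/(R + a**2)))/3 = 2 + (R*(R + a)/(R + a**2))/3 = 2 + R*(R + a)/(3*(R + a**2)))
1249*M(K(2, -1), 38) - 1337 = 1249*((6**2 + 6*6 + 6*38**2 + 6*38)/(3*(6 + 38**2))) - 1337 = 1249*((36 + 36 + 6*1444 + 228)/(3*(6 + 1444))) - 1337 = 1249*((1/3)*(36 + 36 + 8664 + 228)/1450) - 1337 = 1249*((1/3)*(1/1450)*8964) - 1337 = 1249*(1494/725) - 1337 = 1866006/725 - 1337 = 896681/725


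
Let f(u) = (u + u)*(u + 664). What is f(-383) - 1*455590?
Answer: -670836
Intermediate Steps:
f(u) = 2*u*(664 + u) (f(u) = (2*u)*(664 + u) = 2*u*(664 + u))
f(-383) - 1*455590 = 2*(-383)*(664 - 383) - 1*455590 = 2*(-383)*281 - 455590 = -215246 - 455590 = -670836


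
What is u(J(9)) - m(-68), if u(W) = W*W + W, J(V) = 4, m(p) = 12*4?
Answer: -28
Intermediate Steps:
m(p) = 48
u(W) = W + W² (u(W) = W² + W = W + W²)
u(J(9)) - m(-68) = 4*(1 + 4) - 1*48 = 4*5 - 48 = 20 - 48 = -28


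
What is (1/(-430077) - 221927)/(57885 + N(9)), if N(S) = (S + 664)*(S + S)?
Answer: -95445698380/30104959923 ≈ -3.1704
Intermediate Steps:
N(S) = 2*S*(664 + S) (N(S) = (664 + S)*(2*S) = 2*S*(664 + S))
(1/(-430077) - 221927)/(57885 + N(9)) = (1/(-430077) - 221927)/(57885 + 2*9*(664 + 9)) = (-1/430077 - 221927)/(57885 + 2*9*673) = -95445698380/(430077*(57885 + 12114)) = -95445698380/430077/69999 = -95445698380/430077*1/69999 = -95445698380/30104959923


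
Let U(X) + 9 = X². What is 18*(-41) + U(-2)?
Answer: -743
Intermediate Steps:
U(X) = -9 + X²
18*(-41) + U(-2) = 18*(-41) + (-9 + (-2)²) = -738 + (-9 + 4) = -738 - 5 = -743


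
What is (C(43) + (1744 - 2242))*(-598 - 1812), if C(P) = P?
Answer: 1096550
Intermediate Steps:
(C(43) + (1744 - 2242))*(-598 - 1812) = (43 + (1744 - 2242))*(-598 - 1812) = (43 - 498)*(-2410) = -455*(-2410) = 1096550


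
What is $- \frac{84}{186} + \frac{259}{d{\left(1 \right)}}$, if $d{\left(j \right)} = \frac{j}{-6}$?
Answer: $- \frac{48188}{31} \approx -1554.5$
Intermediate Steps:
$d{\left(j \right)} = - \frac{j}{6}$ ($d{\left(j \right)} = j \left(- \frac{1}{6}\right) = - \frac{j}{6}$)
$- \frac{84}{186} + \frac{259}{d{\left(1 \right)}} = - \frac{84}{186} + \frac{259}{\left(- \frac{1}{6}\right) 1} = \left(-84\right) \frac{1}{186} + \frac{259}{- \frac{1}{6}} = - \frac{14}{31} + 259 \left(-6\right) = - \frac{14}{31} - 1554 = - \frac{48188}{31}$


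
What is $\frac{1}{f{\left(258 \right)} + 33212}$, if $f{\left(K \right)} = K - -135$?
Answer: $\frac{1}{33605} \approx 2.9757 \cdot 10^{-5}$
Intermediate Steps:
$f{\left(K \right)} = 135 + K$ ($f{\left(K \right)} = K + 135 = 135 + K$)
$\frac{1}{f{\left(258 \right)} + 33212} = \frac{1}{\left(135 + 258\right) + 33212} = \frac{1}{393 + 33212} = \frac{1}{33605}$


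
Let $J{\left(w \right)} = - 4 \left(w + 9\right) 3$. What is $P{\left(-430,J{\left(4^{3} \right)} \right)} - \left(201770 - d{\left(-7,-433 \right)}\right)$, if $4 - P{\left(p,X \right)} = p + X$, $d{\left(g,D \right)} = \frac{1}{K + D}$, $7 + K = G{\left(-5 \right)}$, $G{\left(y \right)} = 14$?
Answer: $- \frac{85395961}{426} \approx -2.0046 \cdot 10^{5}$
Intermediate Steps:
$K = 7$ ($K = -7 + 14 = 7$)
$d{\left(g,D \right)} = \frac{1}{7 + D}$
$J{\left(w \right)} = -108 - 12 w$ ($J{\left(w \right)} = - 4 \left(9 + w\right) 3 = \left(-36 - 4 w\right) 3 = -108 - 12 w$)
$P{\left(p,X \right)} = 4 - X - p$ ($P{\left(p,X \right)} = 4 - \left(p + X\right) = 4 - \left(X + p\right) = 4 - X - p$)
$P{\left(-430,J{\left(4^{3} \right)} \right)} - \left(201770 - d{\left(-7,-433 \right)}\right) = \left(4 - \left(-108 - 12 \cdot 4^{3}\right) - -430\right) - \left(201770 - \frac{1}{7 - 433}\right) = \left(4 - \left(-108 - 768\right) + 430\right) - \left(201770 - \frac{1}{-426}\right) = \left(4 - \left(-108 - 768\right) + 430\right) - \left(201770 - - \frac{1}{426}\right) = \left(4 - -876 + 430\right) - \left(201770 + \frac{1}{426}\right) = \left(4 + 876 + 430\right) - \frac{85954021}{426} = 1310 - \frac{85954021}{426} = - \frac{85395961}{426}$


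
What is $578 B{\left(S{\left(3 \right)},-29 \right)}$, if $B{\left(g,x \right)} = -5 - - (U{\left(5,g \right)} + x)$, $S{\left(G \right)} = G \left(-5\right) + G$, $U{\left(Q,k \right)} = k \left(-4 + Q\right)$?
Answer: $-26588$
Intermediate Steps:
$S{\left(G \right)} = - 4 G$ ($S{\left(G \right)} = - 5 G + G = - 4 G$)
$B{\left(g,x \right)} = -5 + g + x$ ($B{\left(g,x \right)} = -5 - - (g \left(-4 + 5\right) + x) = -5 - - (g 1 + x) = -5 - - (g + x) = -5 - \left(- g - x\right) = -5 + \left(g + x\right) = -5 + g + x$)
$578 B{\left(S{\left(3 \right)},-29 \right)} = 578 \left(-5 - 12 - 29\right) = 578 \left(-46\right) = -26588$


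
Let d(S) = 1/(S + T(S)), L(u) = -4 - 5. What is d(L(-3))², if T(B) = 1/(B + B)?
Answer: 324/26569 ≈ 0.012195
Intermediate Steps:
L(u) = -9
T(B) = 1/(2*B)
d(S) = 1/(S + 1/(2*S))
d(L(-3))² = (2*(-9)/(1 + 2*(-9)²))² = (2*(-9)/(1 + 2*81))² = (2*(-9)/(1 + 162))² = (2*(-9)/163)² = (2*(-9)*(1/163))² = (-18/163)² = 324/26569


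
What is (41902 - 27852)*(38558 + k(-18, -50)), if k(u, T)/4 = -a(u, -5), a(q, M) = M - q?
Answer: 541009300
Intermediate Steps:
k(u, T) = 20 + 4*u (k(u, T) = 4*(-(-5 - u)) = 4*(5 + u) = 20 + 4*u)
(41902 - 27852)*(38558 + k(-18, -50)) = (41902 - 27852)*(38558 + (20 + 4*(-18))) = 14050*(38558 + (20 - 72)) = 14050*(38558 - 52) = 14050*38506 = 541009300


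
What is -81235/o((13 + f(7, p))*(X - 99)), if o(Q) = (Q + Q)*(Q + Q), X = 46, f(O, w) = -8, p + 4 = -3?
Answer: -16247/56180 ≈ -0.28920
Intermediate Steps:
p = -7 (p = -4 - 3 = -7)
o(Q) = 4*Q² (o(Q) = (2*Q)*(2*Q) = 4*Q²)
-81235/o((13 + f(7, p))*(X - 99)) = -81235*1/(4*(13 - 8)²*(46 - 99)²) = -81235/(4*(5*(-53))²) = -81235/(4*(-265)²) = -81235/(4*70225) = -81235/280900 = -81235*1/280900 = -16247/56180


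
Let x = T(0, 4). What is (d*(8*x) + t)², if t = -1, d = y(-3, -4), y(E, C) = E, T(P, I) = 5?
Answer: 14641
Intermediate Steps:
x = 5
d = -3
(d*(8*x) + t)² = (-24*5 - 1)² = (-3*40 - 1)² = (-120 - 1)² = (-121)² = 14641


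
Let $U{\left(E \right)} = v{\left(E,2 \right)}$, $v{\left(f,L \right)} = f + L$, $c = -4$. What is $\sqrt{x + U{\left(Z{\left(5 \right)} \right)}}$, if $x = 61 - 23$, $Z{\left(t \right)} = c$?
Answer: $6$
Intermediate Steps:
$Z{\left(t \right)} = -4$
$v{\left(f,L \right)} = L + f$
$U{\left(E \right)} = 2 + E$
$x = 38$ ($x = 61 - 23 = 38$)
$\sqrt{x + U{\left(Z{\left(5 \right)} \right)}} = \sqrt{38 + \left(2 - 4\right)} = \sqrt{38 - 2} = \sqrt{36} = 6$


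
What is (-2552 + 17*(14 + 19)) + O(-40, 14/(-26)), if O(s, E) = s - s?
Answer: -1991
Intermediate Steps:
O(s, E) = 0
(-2552 + 17*(14 + 19)) + O(-40, 14/(-26)) = (-2552 + 17*(14 + 19)) + 0 = (-2552 + 17*33) + 0 = (-2552 + 561) + 0 = -1991 + 0 = -1991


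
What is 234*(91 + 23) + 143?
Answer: 26819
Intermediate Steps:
234*(91 + 23) + 143 = 234*114 + 143 = 26676 + 143 = 26819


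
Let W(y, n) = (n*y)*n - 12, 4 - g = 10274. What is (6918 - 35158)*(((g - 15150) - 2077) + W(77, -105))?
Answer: -23196787840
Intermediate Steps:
g = -10270 (g = 4 - 1*10274 = 4 - 10274 = -10270)
W(y, n) = -12 + y*n² (W(y, n) = y*n² - 12 = -12 + y*n²)
(6918 - 35158)*(((g - 15150) - 2077) + W(77, -105)) = (6918 - 35158)*(((-10270 - 15150) - 2077) + (-12 + 77*(-105)²)) = -28240*((-25420 - 2077) + (-12 + 77*11025)) = -28240*(-27497 + (-12 + 848925)) = -28240*(-27497 + 848913) = -28240*821416 = -23196787840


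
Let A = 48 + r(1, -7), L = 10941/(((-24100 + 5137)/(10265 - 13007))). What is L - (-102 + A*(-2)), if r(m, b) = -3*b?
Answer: 548434/301 ≈ 1822.0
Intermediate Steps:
L = 476194/301 (L = 10941/((-18963/(-2742))) = 10941/((-18963*(-1/2742))) = 10941/(6321/914) = 10941*(914/6321) = 476194/301 ≈ 1582.0)
A = 69 (A = 48 - 3*(-7) = 48 + 21 = 69)
L - (-102 + A*(-2)) = 476194/301 - (-102 + 69*(-2)) = 476194/301 - (-102 - 138) = 476194/301 - 1*(-240) = 476194/301 + 240 = 548434/301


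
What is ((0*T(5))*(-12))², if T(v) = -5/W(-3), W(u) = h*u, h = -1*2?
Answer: 0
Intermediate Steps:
h = -2
W(u) = -2*u
T(v) = -⅚ (T(v) = -5/((-2*(-3))) = -5/6 = -5*⅙ = -⅚)
((0*T(5))*(-12))² = ((0*(-⅚))*(-12))² = (0*(-12))² = 0² = 0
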